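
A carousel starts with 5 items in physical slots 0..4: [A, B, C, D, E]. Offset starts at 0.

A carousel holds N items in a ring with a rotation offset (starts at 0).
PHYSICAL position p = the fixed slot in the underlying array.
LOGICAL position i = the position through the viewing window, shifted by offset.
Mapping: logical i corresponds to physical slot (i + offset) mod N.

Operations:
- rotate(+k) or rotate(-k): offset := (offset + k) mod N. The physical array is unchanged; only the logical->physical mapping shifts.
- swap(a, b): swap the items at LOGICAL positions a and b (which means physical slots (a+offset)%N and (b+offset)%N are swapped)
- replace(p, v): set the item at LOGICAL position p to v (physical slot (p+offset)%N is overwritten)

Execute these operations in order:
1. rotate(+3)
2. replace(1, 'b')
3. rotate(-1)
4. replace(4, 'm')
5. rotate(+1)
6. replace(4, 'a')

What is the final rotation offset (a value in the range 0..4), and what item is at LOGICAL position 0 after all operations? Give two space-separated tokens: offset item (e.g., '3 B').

After op 1 (rotate(+3)): offset=3, physical=[A,B,C,D,E], logical=[D,E,A,B,C]
After op 2 (replace(1, 'b')): offset=3, physical=[A,B,C,D,b], logical=[D,b,A,B,C]
After op 3 (rotate(-1)): offset=2, physical=[A,B,C,D,b], logical=[C,D,b,A,B]
After op 4 (replace(4, 'm')): offset=2, physical=[A,m,C,D,b], logical=[C,D,b,A,m]
After op 5 (rotate(+1)): offset=3, physical=[A,m,C,D,b], logical=[D,b,A,m,C]
After op 6 (replace(4, 'a')): offset=3, physical=[A,m,a,D,b], logical=[D,b,A,m,a]

Answer: 3 D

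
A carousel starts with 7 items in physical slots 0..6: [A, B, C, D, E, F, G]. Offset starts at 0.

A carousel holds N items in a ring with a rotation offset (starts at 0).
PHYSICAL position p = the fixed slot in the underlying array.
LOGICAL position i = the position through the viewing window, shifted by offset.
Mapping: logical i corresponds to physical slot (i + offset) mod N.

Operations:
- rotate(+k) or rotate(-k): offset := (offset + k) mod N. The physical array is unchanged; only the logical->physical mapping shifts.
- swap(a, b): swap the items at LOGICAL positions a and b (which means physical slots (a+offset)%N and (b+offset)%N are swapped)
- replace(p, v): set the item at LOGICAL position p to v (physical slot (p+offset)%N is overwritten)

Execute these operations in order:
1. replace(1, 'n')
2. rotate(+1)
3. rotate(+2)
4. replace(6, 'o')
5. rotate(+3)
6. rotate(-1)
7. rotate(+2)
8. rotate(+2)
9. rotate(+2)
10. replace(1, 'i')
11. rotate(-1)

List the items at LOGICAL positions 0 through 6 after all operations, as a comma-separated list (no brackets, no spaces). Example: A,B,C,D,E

After op 1 (replace(1, 'n')): offset=0, physical=[A,n,C,D,E,F,G], logical=[A,n,C,D,E,F,G]
After op 2 (rotate(+1)): offset=1, physical=[A,n,C,D,E,F,G], logical=[n,C,D,E,F,G,A]
After op 3 (rotate(+2)): offset=3, physical=[A,n,C,D,E,F,G], logical=[D,E,F,G,A,n,C]
After op 4 (replace(6, 'o')): offset=3, physical=[A,n,o,D,E,F,G], logical=[D,E,F,G,A,n,o]
After op 5 (rotate(+3)): offset=6, physical=[A,n,o,D,E,F,G], logical=[G,A,n,o,D,E,F]
After op 6 (rotate(-1)): offset=5, physical=[A,n,o,D,E,F,G], logical=[F,G,A,n,o,D,E]
After op 7 (rotate(+2)): offset=0, physical=[A,n,o,D,E,F,G], logical=[A,n,o,D,E,F,G]
After op 8 (rotate(+2)): offset=2, physical=[A,n,o,D,E,F,G], logical=[o,D,E,F,G,A,n]
After op 9 (rotate(+2)): offset=4, physical=[A,n,o,D,E,F,G], logical=[E,F,G,A,n,o,D]
After op 10 (replace(1, 'i')): offset=4, physical=[A,n,o,D,E,i,G], logical=[E,i,G,A,n,o,D]
After op 11 (rotate(-1)): offset=3, physical=[A,n,o,D,E,i,G], logical=[D,E,i,G,A,n,o]

Answer: D,E,i,G,A,n,o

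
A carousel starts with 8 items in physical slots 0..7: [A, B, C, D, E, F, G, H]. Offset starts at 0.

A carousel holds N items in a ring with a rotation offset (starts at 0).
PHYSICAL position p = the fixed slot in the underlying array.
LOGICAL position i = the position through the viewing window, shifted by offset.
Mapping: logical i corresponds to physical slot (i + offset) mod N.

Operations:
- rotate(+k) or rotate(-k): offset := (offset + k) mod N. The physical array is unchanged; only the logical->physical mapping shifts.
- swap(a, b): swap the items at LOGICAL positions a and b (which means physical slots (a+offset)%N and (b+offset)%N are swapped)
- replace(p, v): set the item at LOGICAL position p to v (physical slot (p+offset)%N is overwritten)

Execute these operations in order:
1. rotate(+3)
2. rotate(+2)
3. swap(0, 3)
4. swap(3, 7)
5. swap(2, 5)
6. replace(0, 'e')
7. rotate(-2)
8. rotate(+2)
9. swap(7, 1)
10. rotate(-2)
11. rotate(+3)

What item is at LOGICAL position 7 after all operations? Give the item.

Answer: e

Derivation:
After op 1 (rotate(+3)): offset=3, physical=[A,B,C,D,E,F,G,H], logical=[D,E,F,G,H,A,B,C]
After op 2 (rotate(+2)): offset=5, physical=[A,B,C,D,E,F,G,H], logical=[F,G,H,A,B,C,D,E]
After op 3 (swap(0, 3)): offset=5, physical=[F,B,C,D,E,A,G,H], logical=[A,G,H,F,B,C,D,E]
After op 4 (swap(3, 7)): offset=5, physical=[E,B,C,D,F,A,G,H], logical=[A,G,H,E,B,C,D,F]
After op 5 (swap(2, 5)): offset=5, physical=[E,B,H,D,F,A,G,C], logical=[A,G,C,E,B,H,D,F]
After op 6 (replace(0, 'e')): offset=5, physical=[E,B,H,D,F,e,G,C], logical=[e,G,C,E,B,H,D,F]
After op 7 (rotate(-2)): offset=3, physical=[E,B,H,D,F,e,G,C], logical=[D,F,e,G,C,E,B,H]
After op 8 (rotate(+2)): offset=5, physical=[E,B,H,D,F,e,G,C], logical=[e,G,C,E,B,H,D,F]
After op 9 (swap(7, 1)): offset=5, physical=[E,B,H,D,G,e,F,C], logical=[e,F,C,E,B,H,D,G]
After op 10 (rotate(-2)): offset=3, physical=[E,B,H,D,G,e,F,C], logical=[D,G,e,F,C,E,B,H]
After op 11 (rotate(+3)): offset=6, physical=[E,B,H,D,G,e,F,C], logical=[F,C,E,B,H,D,G,e]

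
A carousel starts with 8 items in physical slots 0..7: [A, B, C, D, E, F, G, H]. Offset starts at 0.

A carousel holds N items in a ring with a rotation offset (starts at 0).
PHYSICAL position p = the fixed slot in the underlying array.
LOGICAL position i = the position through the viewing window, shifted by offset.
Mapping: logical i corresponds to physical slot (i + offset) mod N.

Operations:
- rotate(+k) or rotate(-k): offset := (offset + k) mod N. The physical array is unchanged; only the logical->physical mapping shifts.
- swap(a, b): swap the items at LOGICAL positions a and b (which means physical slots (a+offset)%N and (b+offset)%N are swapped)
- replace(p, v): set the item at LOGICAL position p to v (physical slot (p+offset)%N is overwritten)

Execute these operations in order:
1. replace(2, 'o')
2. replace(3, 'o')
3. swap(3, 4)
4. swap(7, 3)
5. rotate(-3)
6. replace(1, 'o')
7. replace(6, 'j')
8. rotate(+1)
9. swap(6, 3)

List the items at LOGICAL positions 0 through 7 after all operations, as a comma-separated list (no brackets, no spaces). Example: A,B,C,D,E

Answer: o,E,A,o,o,j,B,F

Derivation:
After op 1 (replace(2, 'o')): offset=0, physical=[A,B,o,D,E,F,G,H], logical=[A,B,o,D,E,F,G,H]
After op 2 (replace(3, 'o')): offset=0, physical=[A,B,o,o,E,F,G,H], logical=[A,B,o,o,E,F,G,H]
After op 3 (swap(3, 4)): offset=0, physical=[A,B,o,E,o,F,G,H], logical=[A,B,o,E,o,F,G,H]
After op 4 (swap(7, 3)): offset=0, physical=[A,B,o,H,o,F,G,E], logical=[A,B,o,H,o,F,G,E]
After op 5 (rotate(-3)): offset=5, physical=[A,B,o,H,o,F,G,E], logical=[F,G,E,A,B,o,H,o]
After op 6 (replace(1, 'o')): offset=5, physical=[A,B,o,H,o,F,o,E], logical=[F,o,E,A,B,o,H,o]
After op 7 (replace(6, 'j')): offset=5, physical=[A,B,o,j,o,F,o,E], logical=[F,o,E,A,B,o,j,o]
After op 8 (rotate(+1)): offset=6, physical=[A,B,o,j,o,F,o,E], logical=[o,E,A,B,o,j,o,F]
After op 9 (swap(6, 3)): offset=6, physical=[A,o,o,j,B,F,o,E], logical=[o,E,A,o,o,j,B,F]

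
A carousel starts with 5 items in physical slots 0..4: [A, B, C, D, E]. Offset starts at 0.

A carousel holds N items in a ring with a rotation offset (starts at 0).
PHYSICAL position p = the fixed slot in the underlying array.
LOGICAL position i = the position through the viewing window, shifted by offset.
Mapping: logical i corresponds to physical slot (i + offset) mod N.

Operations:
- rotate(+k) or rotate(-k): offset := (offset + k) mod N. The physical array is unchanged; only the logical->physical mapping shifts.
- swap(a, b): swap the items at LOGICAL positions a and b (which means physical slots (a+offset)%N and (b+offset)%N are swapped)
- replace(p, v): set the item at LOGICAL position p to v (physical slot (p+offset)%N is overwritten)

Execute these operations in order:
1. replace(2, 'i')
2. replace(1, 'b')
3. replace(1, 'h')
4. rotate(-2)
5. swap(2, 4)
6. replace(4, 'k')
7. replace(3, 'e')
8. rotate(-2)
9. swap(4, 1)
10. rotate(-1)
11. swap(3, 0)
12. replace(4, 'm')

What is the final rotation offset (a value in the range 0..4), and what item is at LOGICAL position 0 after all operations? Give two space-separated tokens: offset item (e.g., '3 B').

Answer: 0 D

Derivation:
After op 1 (replace(2, 'i')): offset=0, physical=[A,B,i,D,E], logical=[A,B,i,D,E]
After op 2 (replace(1, 'b')): offset=0, physical=[A,b,i,D,E], logical=[A,b,i,D,E]
After op 3 (replace(1, 'h')): offset=0, physical=[A,h,i,D,E], logical=[A,h,i,D,E]
After op 4 (rotate(-2)): offset=3, physical=[A,h,i,D,E], logical=[D,E,A,h,i]
After op 5 (swap(2, 4)): offset=3, physical=[i,h,A,D,E], logical=[D,E,i,h,A]
After op 6 (replace(4, 'k')): offset=3, physical=[i,h,k,D,E], logical=[D,E,i,h,k]
After op 7 (replace(3, 'e')): offset=3, physical=[i,e,k,D,E], logical=[D,E,i,e,k]
After op 8 (rotate(-2)): offset=1, physical=[i,e,k,D,E], logical=[e,k,D,E,i]
After op 9 (swap(4, 1)): offset=1, physical=[k,e,i,D,E], logical=[e,i,D,E,k]
After op 10 (rotate(-1)): offset=0, physical=[k,e,i,D,E], logical=[k,e,i,D,E]
After op 11 (swap(3, 0)): offset=0, physical=[D,e,i,k,E], logical=[D,e,i,k,E]
After op 12 (replace(4, 'm')): offset=0, physical=[D,e,i,k,m], logical=[D,e,i,k,m]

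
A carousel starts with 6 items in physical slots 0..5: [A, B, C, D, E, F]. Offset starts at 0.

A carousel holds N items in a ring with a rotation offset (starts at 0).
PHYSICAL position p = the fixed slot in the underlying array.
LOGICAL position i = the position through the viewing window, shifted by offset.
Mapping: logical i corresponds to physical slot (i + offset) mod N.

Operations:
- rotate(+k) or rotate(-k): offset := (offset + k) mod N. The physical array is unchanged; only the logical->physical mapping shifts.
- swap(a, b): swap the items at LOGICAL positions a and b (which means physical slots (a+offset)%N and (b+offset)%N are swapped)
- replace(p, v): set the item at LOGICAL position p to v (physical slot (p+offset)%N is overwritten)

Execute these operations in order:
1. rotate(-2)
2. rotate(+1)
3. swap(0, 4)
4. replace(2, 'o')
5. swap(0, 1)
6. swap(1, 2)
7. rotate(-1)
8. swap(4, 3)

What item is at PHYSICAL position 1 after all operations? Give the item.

After op 1 (rotate(-2)): offset=4, physical=[A,B,C,D,E,F], logical=[E,F,A,B,C,D]
After op 2 (rotate(+1)): offset=5, physical=[A,B,C,D,E,F], logical=[F,A,B,C,D,E]
After op 3 (swap(0, 4)): offset=5, physical=[A,B,C,F,E,D], logical=[D,A,B,C,F,E]
After op 4 (replace(2, 'o')): offset=5, physical=[A,o,C,F,E,D], logical=[D,A,o,C,F,E]
After op 5 (swap(0, 1)): offset=5, physical=[D,o,C,F,E,A], logical=[A,D,o,C,F,E]
After op 6 (swap(1, 2)): offset=5, physical=[o,D,C,F,E,A], logical=[A,o,D,C,F,E]
After op 7 (rotate(-1)): offset=4, physical=[o,D,C,F,E,A], logical=[E,A,o,D,C,F]
After op 8 (swap(4, 3)): offset=4, physical=[o,C,D,F,E,A], logical=[E,A,o,C,D,F]

Answer: C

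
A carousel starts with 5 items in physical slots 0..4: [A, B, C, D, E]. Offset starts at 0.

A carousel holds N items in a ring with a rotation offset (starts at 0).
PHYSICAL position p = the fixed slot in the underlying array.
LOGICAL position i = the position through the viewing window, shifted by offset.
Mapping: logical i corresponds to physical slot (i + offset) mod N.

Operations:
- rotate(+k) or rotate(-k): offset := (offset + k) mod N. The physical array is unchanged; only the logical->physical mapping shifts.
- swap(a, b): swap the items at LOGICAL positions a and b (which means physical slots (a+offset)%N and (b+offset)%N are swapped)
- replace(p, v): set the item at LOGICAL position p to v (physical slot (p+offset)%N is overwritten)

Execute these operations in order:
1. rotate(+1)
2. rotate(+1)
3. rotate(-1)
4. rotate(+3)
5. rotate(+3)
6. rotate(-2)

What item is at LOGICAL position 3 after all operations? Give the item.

Answer: D

Derivation:
After op 1 (rotate(+1)): offset=1, physical=[A,B,C,D,E], logical=[B,C,D,E,A]
After op 2 (rotate(+1)): offset=2, physical=[A,B,C,D,E], logical=[C,D,E,A,B]
After op 3 (rotate(-1)): offset=1, physical=[A,B,C,D,E], logical=[B,C,D,E,A]
After op 4 (rotate(+3)): offset=4, physical=[A,B,C,D,E], logical=[E,A,B,C,D]
After op 5 (rotate(+3)): offset=2, physical=[A,B,C,D,E], logical=[C,D,E,A,B]
After op 6 (rotate(-2)): offset=0, physical=[A,B,C,D,E], logical=[A,B,C,D,E]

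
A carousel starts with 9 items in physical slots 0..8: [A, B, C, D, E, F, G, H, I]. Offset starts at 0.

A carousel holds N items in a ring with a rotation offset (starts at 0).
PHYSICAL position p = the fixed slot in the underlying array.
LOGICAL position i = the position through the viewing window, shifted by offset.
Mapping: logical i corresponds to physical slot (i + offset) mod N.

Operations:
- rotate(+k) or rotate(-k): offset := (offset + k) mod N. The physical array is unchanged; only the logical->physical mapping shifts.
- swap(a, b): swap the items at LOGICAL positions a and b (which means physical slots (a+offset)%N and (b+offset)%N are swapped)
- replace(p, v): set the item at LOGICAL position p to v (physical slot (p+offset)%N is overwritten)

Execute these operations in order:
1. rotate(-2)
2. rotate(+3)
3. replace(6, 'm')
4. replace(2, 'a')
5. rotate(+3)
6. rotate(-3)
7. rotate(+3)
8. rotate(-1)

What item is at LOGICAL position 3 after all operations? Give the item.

Answer: G

Derivation:
After op 1 (rotate(-2)): offset=7, physical=[A,B,C,D,E,F,G,H,I], logical=[H,I,A,B,C,D,E,F,G]
After op 2 (rotate(+3)): offset=1, physical=[A,B,C,D,E,F,G,H,I], logical=[B,C,D,E,F,G,H,I,A]
After op 3 (replace(6, 'm')): offset=1, physical=[A,B,C,D,E,F,G,m,I], logical=[B,C,D,E,F,G,m,I,A]
After op 4 (replace(2, 'a')): offset=1, physical=[A,B,C,a,E,F,G,m,I], logical=[B,C,a,E,F,G,m,I,A]
After op 5 (rotate(+3)): offset=4, physical=[A,B,C,a,E,F,G,m,I], logical=[E,F,G,m,I,A,B,C,a]
After op 6 (rotate(-3)): offset=1, physical=[A,B,C,a,E,F,G,m,I], logical=[B,C,a,E,F,G,m,I,A]
After op 7 (rotate(+3)): offset=4, physical=[A,B,C,a,E,F,G,m,I], logical=[E,F,G,m,I,A,B,C,a]
After op 8 (rotate(-1)): offset=3, physical=[A,B,C,a,E,F,G,m,I], logical=[a,E,F,G,m,I,A,B,C]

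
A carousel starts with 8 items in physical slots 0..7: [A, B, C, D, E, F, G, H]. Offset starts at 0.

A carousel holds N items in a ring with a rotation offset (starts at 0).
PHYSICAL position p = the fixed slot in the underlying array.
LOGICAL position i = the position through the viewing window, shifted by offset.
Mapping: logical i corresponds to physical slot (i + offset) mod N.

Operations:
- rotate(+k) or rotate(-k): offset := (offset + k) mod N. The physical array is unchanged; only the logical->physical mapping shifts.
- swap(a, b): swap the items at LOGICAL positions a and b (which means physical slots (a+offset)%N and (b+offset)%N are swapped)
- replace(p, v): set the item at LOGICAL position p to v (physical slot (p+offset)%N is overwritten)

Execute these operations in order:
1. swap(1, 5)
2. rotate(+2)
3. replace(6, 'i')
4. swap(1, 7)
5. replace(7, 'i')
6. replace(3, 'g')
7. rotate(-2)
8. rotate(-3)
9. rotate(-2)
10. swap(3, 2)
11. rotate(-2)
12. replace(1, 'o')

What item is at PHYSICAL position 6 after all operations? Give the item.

After op 1 (swap(1, 5)): offset=0, physical=[A,F,C,D,E,B,G,H], logical=[A,F,C,D,E,B,G,H]
After op 2 (rotate(+2)): offset=2, physical=[A,F,C,D,E,B,G,H], logical=[C,D,E,B,G,H,A,F]
After op 3 (replace(6, 'i')): offset=2, physical=[i,F,C,D,E,B,G,H], logical=[C,D,E,B,G,H,i,F]
After op 4 (swap(1, 7)): offset=2, physical=[i,D,C,F,E,B,G,H], logical=[C,F,E,B,G,H,i,D]
After op 5 (replace(7, 'i')): offset=2, physical=[i,i,C,F,E,B,G,H], logical=[C,F,E,B,G,H,i,i]
After op 6 (replace(3, 'g')): offset=2, physical=[i,i,C,F,E,g,G,H], logical=[C,F,E,g,G,H,i,i]
After op 7 (rotate(-2)): offset=0, physical=[i,i,C,F,E,g,G,H], logical=[i,i,C,F,E,g,G,H]
After op 8 (rotate(-3)): offset=5, physical=[i,i,C,F,E,g,G,H], logical=[g,G,H,i,i,C,F,E]
After op 9 (rotate(-2)): offset=3, physical=[i,i,C,F,E,g,G,H], logical=[F,E,g,G,H,i,i,C]
After op 10 (swap(3, 2)): offset=3, physical=[i,i,C,F,E,G,g,H], logical=[F,E,G,g,H,i,i,C]
After op 11 (rotate(-2)): offset=1, physical=[i,i,C,F,E,G,g,H], logical=[i,C,F,E,G,g,H,i]
After op 12 (replace(1, 'o')): offset=1, physical=[i,i,o,F,E,G,g,H], logical=[i,o,F,E,G,g,H,i]

Answer: g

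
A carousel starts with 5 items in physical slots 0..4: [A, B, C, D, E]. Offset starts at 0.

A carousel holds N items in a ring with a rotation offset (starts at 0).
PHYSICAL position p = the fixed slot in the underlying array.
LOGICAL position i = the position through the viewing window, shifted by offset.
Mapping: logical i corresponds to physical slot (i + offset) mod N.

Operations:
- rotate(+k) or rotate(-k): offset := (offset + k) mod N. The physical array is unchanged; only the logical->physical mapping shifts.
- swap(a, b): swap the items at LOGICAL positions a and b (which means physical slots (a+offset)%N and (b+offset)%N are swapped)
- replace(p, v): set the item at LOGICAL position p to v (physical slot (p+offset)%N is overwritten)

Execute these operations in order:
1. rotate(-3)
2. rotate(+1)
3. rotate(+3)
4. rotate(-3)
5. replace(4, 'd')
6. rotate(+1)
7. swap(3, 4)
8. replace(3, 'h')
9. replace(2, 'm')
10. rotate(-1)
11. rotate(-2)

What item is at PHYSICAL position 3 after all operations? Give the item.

After op 1 (rotate(-3)): offset=2, physical=[A,B,C,D,E], logical=[C,D,E,A,B]
After op 2 (rotate(+1)): offset=3, physical=[A,B,C,D,E], logical=[D,E,A,B,C]
After op 3 (rotate(+3)): offset=1, physical=[A,B,C,D,E], logical=[B,C,D,E,A]
After op 4 (rotate(-3)): offset=3, physical=[A,B,C,D,E], logical=[D,E,A,B,C]
After op 5 (replace(4, 'd')): offset=3, physical=[A,B,d,D,E], logical=[D,E,A,B,d]
After op 6 (rotate(+1)): offset=4, physical=[A,B,d,D,E], logical=[E,A,B,d,D]
After op 7 (swap(3, 4)): offset=4, physical=[A,B,D,d,E], logical=[E,A,B,D,d]
After op 8 (replace(3, 'h')): offset=4, physical=[A,B,h,d,E], logical=[E,A,B,h,d]
After op 9 (replace(2, 'm')): offset=4, physical=[A,m,h,d,E], logical=[E,A,m,h,d]
After op 10 (rotate(-1)): offset=3, physical=[A,m,h,d,E], logical=[d,E,A,m,h]
After op 11 (rotate(-2)): offset=1, physical=[A,m,h,d,E], logical=[m,h,d,E,A]

Answer: d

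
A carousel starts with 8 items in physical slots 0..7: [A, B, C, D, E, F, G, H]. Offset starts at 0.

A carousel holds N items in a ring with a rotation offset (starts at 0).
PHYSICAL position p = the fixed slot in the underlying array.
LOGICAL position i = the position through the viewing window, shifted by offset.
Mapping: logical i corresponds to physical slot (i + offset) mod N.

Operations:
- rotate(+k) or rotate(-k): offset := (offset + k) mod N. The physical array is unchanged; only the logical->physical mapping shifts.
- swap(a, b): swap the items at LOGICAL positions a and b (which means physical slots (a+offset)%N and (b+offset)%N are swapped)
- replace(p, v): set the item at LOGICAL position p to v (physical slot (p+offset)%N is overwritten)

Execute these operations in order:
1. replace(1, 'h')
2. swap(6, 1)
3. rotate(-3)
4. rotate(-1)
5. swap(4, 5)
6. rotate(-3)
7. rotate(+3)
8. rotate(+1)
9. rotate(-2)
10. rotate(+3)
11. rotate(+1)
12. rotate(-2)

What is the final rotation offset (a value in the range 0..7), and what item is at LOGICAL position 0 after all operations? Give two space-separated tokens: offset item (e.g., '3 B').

After op 1 (replace(1, 'h')): offset=0, physical=[A,h,C,D,E,F,G,H], logical=[A,h,C,D,E,F,G,H]
After op 2 (swap(6, 1)): offset=0, physical=[A,G,C,D,E,F,h,H], logical=[A,G,C,D,E,F,h,H]
After op 3 (rotate(-3)): offset=5, physical=[A,G,C,D,E,F,h,H], logical=[F,h,H,A,G,C,D,E]
After op 4 (rotate(-1)): offset=4, physical=[A,G,C,D,E,F,h,H], logical=[E,F,h,H,A,G,C,D]
After op 5 (swap(4, 5)): offset=4, physical=[G,A,C,D,E,F,h,H], logical=[E,F,h,H,G,A,C,D]
After op 6 (rotate(-3)): offset=1, physical=[G,A,C,D,E,F,h,H], logical=[A,C,D,E,F,h,H,G]
After op 7 (rotate(+3)): offset=4, physical=[G,A,C,D,E,F,h,H], logical=[E,F,h,H,G,A,C,D]
After op 8 (rotate(+1)): offset=5, physical=[G,A,C,D,E,F,h,H], logical=[F,h,H,G,A,C,D,E]
After op 9 (rotate(-2)): offset=3, physical=[G,A,C,D,E,F,h,H], logical=[D,E,F,h,H,G,A,C]
After op 10 (rotate(+3)): offset=6, physical=[G,A,C,D,E,F,h,H], logical=[h,H,G,A,C,D,E,F]
After op 11 (rotate(+1)): offset=7, physical=[G,A,C,D,E,F,h,H], logical=[H,G,A,C,D,E,F,h]
After op 12 (rotate(-2)): offset=5, physical=[G,A,C,D,E,F,h,H], logical=[F,h,H,G,A,C,D,E]

Answer: 5 F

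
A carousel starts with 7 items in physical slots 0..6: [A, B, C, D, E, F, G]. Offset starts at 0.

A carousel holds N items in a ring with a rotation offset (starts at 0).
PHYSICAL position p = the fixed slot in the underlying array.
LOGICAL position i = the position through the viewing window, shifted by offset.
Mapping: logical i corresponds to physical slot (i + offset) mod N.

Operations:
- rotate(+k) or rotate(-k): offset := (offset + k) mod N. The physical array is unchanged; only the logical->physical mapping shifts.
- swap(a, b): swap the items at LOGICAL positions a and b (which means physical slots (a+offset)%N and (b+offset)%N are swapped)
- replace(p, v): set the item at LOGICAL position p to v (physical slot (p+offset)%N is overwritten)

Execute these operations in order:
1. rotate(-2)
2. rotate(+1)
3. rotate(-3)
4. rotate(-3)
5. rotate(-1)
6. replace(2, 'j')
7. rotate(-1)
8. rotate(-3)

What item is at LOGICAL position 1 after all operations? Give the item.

Answer: D

Derivation:
After op 1 (rotate(-2)): offset=5, physical=[A,B,C,D,E,F,G], logical=[F,G,A,B,C,D,E]
After op 2 (rotate(+1)): offset=6, physical=[A,B,C,D,E,F,G], logical=[G,A,B,C,D,E,F]
After op 3 (rotate(-3)): offset=3, physical=[A,B,C,D,E,F,G], logical=[D,E,F,G,A,B,C]
After op 4 (rotate(-3)): offset=0, physical=[A,B,C,D,E,F,G], logical=[A,B,C,D,E,F,G]
After op 5 (rotate(-1)): offset=6, physical=[A,B,C,D,E,F,G], logical=[G,A,B,C,D,E,F]
After op 6 (replace(2, 'j')): offset=6, physical=[A,j,C,D,E,F,G], logical=[G,A,j,C,D,E,F]
After op 7 (rotate(-1)): offset=5, physical=[A,j,C,D,E,F,G], logical=[F,G,A,j,C,D,E]
After op 8 (rotate(-3)): offset=2, physical=[A,j,C,D,E,F,G], logical=[C,D,E,F,G,A,j]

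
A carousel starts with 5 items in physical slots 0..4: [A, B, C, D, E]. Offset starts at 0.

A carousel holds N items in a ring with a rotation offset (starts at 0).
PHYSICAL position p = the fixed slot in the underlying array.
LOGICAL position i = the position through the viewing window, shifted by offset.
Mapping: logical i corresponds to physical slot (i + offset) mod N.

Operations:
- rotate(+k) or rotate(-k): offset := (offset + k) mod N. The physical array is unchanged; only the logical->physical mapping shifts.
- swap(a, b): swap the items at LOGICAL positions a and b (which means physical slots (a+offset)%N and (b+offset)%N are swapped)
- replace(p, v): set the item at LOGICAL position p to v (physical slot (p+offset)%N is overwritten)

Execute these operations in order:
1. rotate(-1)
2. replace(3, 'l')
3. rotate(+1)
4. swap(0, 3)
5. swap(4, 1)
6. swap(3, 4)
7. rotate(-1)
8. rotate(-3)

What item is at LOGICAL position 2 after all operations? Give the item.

Answer: B

Derivation:
After op 1 (rotate(-1)): offset=4, physical=[A,B,C,D,E], logical=[E,A,B,C,D]
After op 2 (replace(3, 'l')): offset=4, physical=[A,B,l,D,E], logical=[E,A,B,l,D]
After op 3 (rotate(+1)): offset=0, physical=[A,B,l,D,E], logical=[A,B,l,D,E]
After op 4 (swap(0, 3)): offset=0, physical=[D,B,l,A,E], logical=[D,B,l,A,E]
After op 5 (swap(4, 1)): offset=0, physical=[D,E,l,A,B], logical=[D,E,l,A,B]
After op 6 (swap(3, 4)): offset=0, physical=[D,E,l,B,A], logical=[D,E,l,B,A]
After op 7 (rotate(-1)): offset=4, physical=[D,E,l,B,A], logical=[A,D,E,l,B]
After op 8 (rotate(-3)): offset=1, physical=[D,E,l,B,A], logical=[E,l,B,A,D]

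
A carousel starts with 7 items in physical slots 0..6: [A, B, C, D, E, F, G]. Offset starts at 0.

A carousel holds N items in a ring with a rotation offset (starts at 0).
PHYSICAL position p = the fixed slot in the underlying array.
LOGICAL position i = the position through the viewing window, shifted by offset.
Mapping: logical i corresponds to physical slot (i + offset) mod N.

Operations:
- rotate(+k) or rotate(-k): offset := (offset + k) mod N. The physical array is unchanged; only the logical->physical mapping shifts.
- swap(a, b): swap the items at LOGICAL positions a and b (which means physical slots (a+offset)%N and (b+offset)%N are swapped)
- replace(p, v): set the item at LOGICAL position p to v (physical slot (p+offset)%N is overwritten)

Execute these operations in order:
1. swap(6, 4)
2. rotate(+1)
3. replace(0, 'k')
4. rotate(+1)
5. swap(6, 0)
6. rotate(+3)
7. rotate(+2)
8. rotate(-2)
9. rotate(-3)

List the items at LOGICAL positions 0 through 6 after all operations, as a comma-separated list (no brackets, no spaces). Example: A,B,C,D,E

After op 1 (swap(6, 4)): offset=0, physical=[A,B,C,D,G,F,E], logical=[A,B,C,D,G,F,E]
After op 2 (rotate(+1)): offset=1, physical=[A,B,C,D,G,F,E], logical=[B,C,D,G,F,E,A]
After op 3 (replace(0, 'k')): offset=1, physical=[A,k,C,D,G,F,E], logical=[k,C,D,G,F,E,A]
After op 4 (rotate(+1)): offset=2, physical=[A,k,C,D,G,F,E], logical=[C,D,G,F,E,A,k]
After op 5 (swap(6, 0)): offset=2, physical=[A,C,k,D,G,F,E], logical=[k,D,G,F,E,A,C]
After op 6 (rotate(+3)): offset=5, physical=[A,C,k,D,G,F,E], logical=[F,E,A,C,k,D,G]
After op 7 (rotate(+2)): offset=0, physical=[A,C,k,D,G,F,E], logical=[A,C,k,D,G,F,E]
After op 8 (rotate(-2)): offset=5, physical=[A,C,k,D,G,F,E], logical=[F,E,A,C,k,D,G]
After op 9 (rotate(-3)): offset=2, physical=[A,C,k,D,G,F,E], logical=[k,D,G,F,E,A,C]

Answer: k,D,G,F,E,A,C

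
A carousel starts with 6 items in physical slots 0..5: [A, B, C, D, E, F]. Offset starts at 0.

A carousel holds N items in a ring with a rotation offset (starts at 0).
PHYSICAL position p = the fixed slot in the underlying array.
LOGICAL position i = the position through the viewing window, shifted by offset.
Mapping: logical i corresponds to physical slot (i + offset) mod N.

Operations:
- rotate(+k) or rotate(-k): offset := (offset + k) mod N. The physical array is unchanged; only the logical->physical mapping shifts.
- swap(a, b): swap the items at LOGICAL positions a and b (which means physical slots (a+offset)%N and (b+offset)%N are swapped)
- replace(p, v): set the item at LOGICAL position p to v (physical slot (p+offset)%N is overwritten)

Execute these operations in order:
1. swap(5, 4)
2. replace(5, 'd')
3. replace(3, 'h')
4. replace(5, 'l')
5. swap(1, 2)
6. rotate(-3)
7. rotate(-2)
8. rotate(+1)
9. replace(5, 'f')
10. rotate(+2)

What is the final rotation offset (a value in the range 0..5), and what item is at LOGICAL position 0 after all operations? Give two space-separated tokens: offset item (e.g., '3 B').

After op 1 (swap(5, 4)): offset=0, physical=[A,B,C,D,F,E], logical=[A,B,C,D,F,E]
After op 2 (replace(5, 'd')): offset=0, physical=[A,B,C,D,F,d], logical=[A,B,C,D,F,d]
After op 3 (replace(3, 'h')): offset=0, physical=[A,B,C,h,F,d], logical=[A,B,C,h,F,d]
After op 4 (replace(5, 'l')): offset=0, physical=[A,B,C,h,F,l], logical=[A,B,C,h,F,l]
After op 5 (swap(1, 2)): offset=0, physical=[A,C,B,h,F,l], logical=[A,C,B,h,F,l]
After op 6 (rotate(-3)): offset=3, physical=[A,C,B,h,F,l], logical=[h,F,l,A,C,B]
After op 7 (rotate(-2)): offset=1, physical=[A,C,B,h,F,l], logical=[C,B,h,F,l,A]
After op 8 (rotate(+1)): offset=2, physical=[A,C,B,h,F,l], logical=[B,h,F,l,A,C]
After op 9 (replace(5, 'f')): offset=2, physical=[A,f,B,h,F,l], logical=[B,h,F,l,A,f]
After op 10 (rotate(+2)): offset=4, physical=[A,f,B,h,F,l], logical=[F,l,A,f,B,h]

Answer: 4 F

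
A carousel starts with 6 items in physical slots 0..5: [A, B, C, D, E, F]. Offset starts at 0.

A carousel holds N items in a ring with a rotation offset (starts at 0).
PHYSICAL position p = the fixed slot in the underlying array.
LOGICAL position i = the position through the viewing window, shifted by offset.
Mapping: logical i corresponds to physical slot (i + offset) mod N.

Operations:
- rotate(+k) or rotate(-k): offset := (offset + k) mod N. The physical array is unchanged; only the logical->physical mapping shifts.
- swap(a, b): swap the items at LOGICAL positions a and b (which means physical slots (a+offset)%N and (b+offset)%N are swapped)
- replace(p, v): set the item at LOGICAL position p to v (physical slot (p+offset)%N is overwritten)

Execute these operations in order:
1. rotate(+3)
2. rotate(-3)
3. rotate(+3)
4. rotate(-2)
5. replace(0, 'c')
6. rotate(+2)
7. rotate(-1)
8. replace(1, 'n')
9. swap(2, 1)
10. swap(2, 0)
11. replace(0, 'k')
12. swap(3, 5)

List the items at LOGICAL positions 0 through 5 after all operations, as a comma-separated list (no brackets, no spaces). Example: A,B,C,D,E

Answer: k,E,C,c,A,F

Derivation:
After op 1 (rotate(+3)): offset=3, physical=[A,B,C,D,E,F], logical=[D,E,F,A,B,C]
After op 2 (rotate(-3)): offset=0, physical=[A,B,C,D,E,F], logical=[A,B,C,D,E,F]
After op 3 (rotate(+3)): offset=3, physical=[A,B,C,D,E,F], logical=[D,E,F,A,B,C]
After op 4 (rotate(-2)): offset=1, physical=[A,B,C,D,E,F], logical=[B,C,D,E,F,A]
After op 5 (replace(0, 'c')): offset=1, physical=[A,c,C,D,E,F], logical=[c,C,D,E,F,A]
After op 6 (rotate(+2)): offset=3, physical=[A,c,C,D,E,F], logical=[D,E,F,A,c,C]
After op 7 (rotate(-1)): offset=2, physical=[A,c,C,D,E,F], logical=[C,D,E,F,A,c]
After op 8 (replace(1, 'n')): offset=2, physical=[A,c,C,n,E,F], logical=[C,n,E,F,A,c]
After op 9 (swap(2, 1)): offset=2, physical=[A,c,C,E,n,F], logical=[C,E,n,F,A,c]
After op 10 (swap(2, 0)): offset=2, physical=[A,c,n,E,C,F], logical=[n,E,C,F,A,c]
After op 11 (replace(0, 'k')): offset=2, physical=[A,c,k,E,C,F], logical=[k,E,C,F,A,c]
After op 12 (swap(3, 5)): offset=2, physical=[A,F,k,E,C,c], logical=[k,E,C,c,A,F]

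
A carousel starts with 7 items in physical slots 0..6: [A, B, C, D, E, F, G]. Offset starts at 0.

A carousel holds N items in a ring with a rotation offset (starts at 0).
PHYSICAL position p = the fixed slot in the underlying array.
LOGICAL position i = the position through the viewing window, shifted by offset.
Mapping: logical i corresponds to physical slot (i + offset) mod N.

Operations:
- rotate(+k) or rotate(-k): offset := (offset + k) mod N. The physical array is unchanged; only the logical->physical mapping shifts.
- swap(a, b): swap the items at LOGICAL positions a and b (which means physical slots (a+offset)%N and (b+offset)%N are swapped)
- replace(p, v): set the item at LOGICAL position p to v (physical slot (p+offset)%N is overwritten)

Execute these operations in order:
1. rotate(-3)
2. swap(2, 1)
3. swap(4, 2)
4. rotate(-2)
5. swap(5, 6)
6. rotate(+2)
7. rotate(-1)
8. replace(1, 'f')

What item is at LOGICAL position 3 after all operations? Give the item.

After op 1 (rotate(-3)): offset=4, physical=[A,B,C,D,E,F,G], logical=[E,F,G,A,B,C,D]
After op 2 (swap(2, 1)): offset=4, physical=[A,B,C,D,E,G,F], logical=[E,G,F,A,B,C,D]
After op 3 (swap(4, 2)): offset=4, physical=[A,F,C,D,E,G,B], logical=[E,G,B,A,F,C,D]
After op 4 (rotate(-2)): offset=2, physical=[A,F,C,D,E,G,B], logical=[C,D,E,G,B,A,F]
After op 5 (swap(5, 6)): offset=2, physical=[F,A,C,D,E,G,B], logical=[C,D,E,G,B,F,A]
After op 6 (rotate(+2)): offset=4, physical=[F,A,C,D,E,G,B], logical=[E,G,B,F,A,C,D]
After op 7 (rotate(-1)): offset=3, physical=[F,A,C,D,E,G,B], logical=[D,E,G,B,F,A,C]
After op 8 (replace(1, 'f')): offset=3, physical=[F,A,C,D,f,G,B], logical=[D,f,G,B,F,A,C]

Answer: B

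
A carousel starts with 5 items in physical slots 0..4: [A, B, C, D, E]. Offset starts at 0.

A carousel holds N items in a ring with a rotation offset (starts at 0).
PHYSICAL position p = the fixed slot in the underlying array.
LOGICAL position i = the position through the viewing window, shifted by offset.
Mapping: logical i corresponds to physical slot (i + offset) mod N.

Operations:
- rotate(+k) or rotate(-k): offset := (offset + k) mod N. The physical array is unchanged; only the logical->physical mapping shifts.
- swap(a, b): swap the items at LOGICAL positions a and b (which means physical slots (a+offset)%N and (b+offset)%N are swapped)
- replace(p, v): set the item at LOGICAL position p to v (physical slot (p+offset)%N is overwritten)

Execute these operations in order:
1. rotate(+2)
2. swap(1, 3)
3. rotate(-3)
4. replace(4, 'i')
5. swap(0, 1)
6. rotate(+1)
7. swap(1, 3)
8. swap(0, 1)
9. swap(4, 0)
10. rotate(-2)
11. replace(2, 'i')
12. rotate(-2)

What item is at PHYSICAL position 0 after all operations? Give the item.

After op 1 (rotate(+2)): offset=2, physical=[A,B,C,D,E], logical=[C,D,E,A,B]
After op 2 (swap(1, 3)): offset=2, physical=[D,B,C,A,E], logical=[C,A,E,D,B]
After op 3 (rotate(-3)): offset=4, physical=[D,B,C,A,E], logical=[E,D,B,C,A]
After op 4 (replace(4, 'i')): offset=4, physical=[D,B,C,i,E], logical=[E,D,B,C,i]
After op 5 (swap(0, 1)): offset=4, physical=[E,B,C,i,D], logical=[D,E,B,C,i]
After op 6 (rotate(+1)): offset=0, physical=[E,B,C,i,D], logical=[E,B,C,i,D]
After op 7 (swap(1, 3)): offset=0, physical=[E,i,C,B,D], logical=[E,i,C,B,D]
After op 8 (swap(0, 1)): offset=0, physical=[i,E,C,B,D], logical=[i,E,C,B,D]
After op 9 (swap(4, 0)): offset=0, physical=[D,E,C,B,i], logical=[D,E,C,B,i]
After op 10 (rotate(-2)): offset=3, physical=[D,E,C,B,i], logical=[B,i,D,E,C]
After op 11 (replace(2, 'i')): offset=3, physical=[i,E,C,B,i], logical=[B,i,i,E,C]
After op 12 (rotate(-2)): offset=1, physical=[i,E,C,B,i], logical=[E,C,B,i,i]

Answer: i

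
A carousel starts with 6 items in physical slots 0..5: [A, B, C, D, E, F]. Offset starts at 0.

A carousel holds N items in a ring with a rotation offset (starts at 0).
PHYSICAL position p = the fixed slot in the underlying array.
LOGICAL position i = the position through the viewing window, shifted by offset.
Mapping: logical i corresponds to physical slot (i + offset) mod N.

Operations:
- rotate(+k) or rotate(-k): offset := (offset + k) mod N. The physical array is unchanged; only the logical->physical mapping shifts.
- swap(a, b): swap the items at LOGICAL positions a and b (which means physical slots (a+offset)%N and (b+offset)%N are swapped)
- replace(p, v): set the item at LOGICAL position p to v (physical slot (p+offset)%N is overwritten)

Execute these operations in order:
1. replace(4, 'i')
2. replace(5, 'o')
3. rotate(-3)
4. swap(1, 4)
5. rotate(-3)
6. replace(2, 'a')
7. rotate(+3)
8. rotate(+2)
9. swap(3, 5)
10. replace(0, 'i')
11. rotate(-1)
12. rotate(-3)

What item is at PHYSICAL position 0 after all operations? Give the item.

After op 1 (replace(4, 'i')): offset=0, physical=[A,B,C,D,i,F], logical=[A,B,C,D,i,F]
After op 2 (replace(5, 'o')): offset=0, physical=[A,B,C,D,i,o], logical=[A,B,C,D,i,o]
After op 3 (rotate(-3)): offset=3, physical=[A,B,C,D,i,o], logical=[D,i,o,A,B,C]
After op 4 (swap(1, 4)): offset=3, physical=[A,i,C,D,B,o], logical=[D,B,o,A,i,C]
After op 5 (rotate(-3)): offset=0, physical=[A,i,C,D,B,o], logical=[A,i,C,D,B,o]
After op 6 (replace(2, 'a')): offset=0, physical=[A,i,a,D,B,o], logical=[A,i,a,D,B,o]
After op 7 (rotate(+3)): offset=3, physical=[A,i,a,D,B,o], logical=[D,B,o,A,i,a]
After op 8 (rotate(+2)): offset=5, physical=[A,i,a,D,B,o], logical=[o,A,i,a,D,B]
After op 9 (swap(3, 5)): offset=5, physical=[A,i,B,D,a,o], logical=[o,A,i,B,D,a]
After op 10 (replace(0, 'i')): offset=5, physical=[A,i,B,D,a,i], logical=[i,A,i,B,D,a]
After op 11 (rotate(-1)): offset=4, physical=[A,i,B,D,a,i], logical=[a,i,A,i,B,D]
After op 12 (rotate(-3)): offset=1, physical=[A,i,B,D,a,i], logical=[i,B,D,a,i,A]

Answer: A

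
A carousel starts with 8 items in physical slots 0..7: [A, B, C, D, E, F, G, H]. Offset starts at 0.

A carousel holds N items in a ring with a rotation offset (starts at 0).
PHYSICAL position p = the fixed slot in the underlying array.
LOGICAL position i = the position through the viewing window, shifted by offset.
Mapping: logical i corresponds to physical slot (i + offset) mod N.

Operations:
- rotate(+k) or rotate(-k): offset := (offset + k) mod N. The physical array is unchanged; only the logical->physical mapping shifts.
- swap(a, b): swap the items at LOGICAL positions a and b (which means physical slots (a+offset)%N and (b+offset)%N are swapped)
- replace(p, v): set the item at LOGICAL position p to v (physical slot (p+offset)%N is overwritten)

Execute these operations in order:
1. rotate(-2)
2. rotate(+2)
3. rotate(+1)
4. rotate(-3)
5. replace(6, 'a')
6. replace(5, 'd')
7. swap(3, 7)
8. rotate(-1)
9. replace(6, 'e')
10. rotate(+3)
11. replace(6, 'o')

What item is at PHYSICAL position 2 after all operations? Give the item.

Answer: C

Derivation:
After op 1 (rotate(-2)): offset=6, physical=[A,B,C,D,E,F,G,H], logical=[G,H,A,B,C,D,E,F]
After op 2 (rotate(+2)): offset=0, physical=[A,B,C,D,E,F,G,H], logical=[A,B,C,D,E,F,G,H]
After op 3 (rotate(+1)): offset=1, physical=[A,B,C,D,E,F,G,H], logical=[B,C,D,E,F,G,H,A]
After op 4 (rotate(-3)): offset=6, physical=[A,B,C,D,E,F,G,H], logical=[G,H,A,B,C,D,E,F]
After op 5 (replace(6, 'a')): offset=6, physical=[A,B,C,D,a,F,G,H], logical=[G,H,A,B,C,D,a,F]
After op 6 (replace(5, 'd')): offset=6, physical=[A,B,C,d,a,F,G,H], logical=[G,H,A,B,C,d,a,F]
After op 7 (swap(3, 7)): offset=6, physical=[A,F,C,d,a,B,G,H], logical=[G,H,A,F,C,d,a,B]
After op 8 (rotate(-1)): offset=5, physical=[A,F,C,d,a,B,G,H], logical=[B,G,H,A,F,C,d,a]
After op 9 (replace(6, 'e')): offset=5, physical=[A,F,C,e,a,B,G,H], logical=[B,G,H,A,F,C,e,a]
After op 10 (rotate(+3)): offset=0, physical=[A,F,C,e,a,B,G,H], logical=[A,F,C,e,a,B,G,H]
After op 11 (replace(6, 'o')): offset=0, physical=[A,F,C,e,a,B,o,H], logical=[A,F,C,e,a,B,o,H]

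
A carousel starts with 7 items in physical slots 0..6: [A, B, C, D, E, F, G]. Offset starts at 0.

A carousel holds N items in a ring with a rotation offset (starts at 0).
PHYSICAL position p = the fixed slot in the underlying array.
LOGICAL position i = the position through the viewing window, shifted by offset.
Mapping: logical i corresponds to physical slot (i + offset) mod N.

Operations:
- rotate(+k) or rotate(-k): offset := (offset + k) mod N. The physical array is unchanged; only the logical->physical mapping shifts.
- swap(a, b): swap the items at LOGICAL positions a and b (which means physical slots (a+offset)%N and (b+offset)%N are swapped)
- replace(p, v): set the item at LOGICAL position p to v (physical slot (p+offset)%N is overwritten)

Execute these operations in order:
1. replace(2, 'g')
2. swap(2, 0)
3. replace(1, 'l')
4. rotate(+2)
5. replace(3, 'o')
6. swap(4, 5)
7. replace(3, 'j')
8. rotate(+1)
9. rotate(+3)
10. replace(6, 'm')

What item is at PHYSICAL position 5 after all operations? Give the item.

Answer: m

Derivation:
After op 1 (replace(2, 'g')): offset=0, physical=[A,B,g,D,E,F,G], logical=[A,B,g,D,E,F,G]
After op 2 (swap(2, 0)): offset=0, physical=[g,B,A,D,E,F,G], logical=[g,B,A,D,E,F,G]
After op 3 (replace(1, 'l')): offset=0, physical=[g,l,A,D,E,F,G], logical=[g,l,A,D,E,F,G]
After op 4 (rotate(+2)): offset=2, physical=[g,l,A,D,E,F,G], logical=[A,D,E,F,G,g,l]
After op 5 (replace(3, 'o')): offset=2, physical=[g,l,A,D,E,o,G], logical=[A,D,E,o,G,g,l]
After op 6 (swap(4, 5)): offset=2, physical=[G,l,A,D,E,o,g], logical=[A,D,E,o,g,G,l]
After op 7 (replace(3, 'j')): offset=2, physical=[G,l,A,D,E,j,g], logical=[A,D,E,j,g,G,l]
After op 8 (rotate(+1)): offset=3, physical=[G,l,A,D,E,j,g], logical=[D,E,j,g,G,l,A]
After op 9 (rotate(+3)): offset=6, physical=[G,l,A,D,E,j,g], logical=[g,G,l,A,D,E,j]
After op 10 (replace(6, 'm')): offset=6, physical=[G,l,A,D,E,m,g], logical=[g,G,l,A,D,E,m]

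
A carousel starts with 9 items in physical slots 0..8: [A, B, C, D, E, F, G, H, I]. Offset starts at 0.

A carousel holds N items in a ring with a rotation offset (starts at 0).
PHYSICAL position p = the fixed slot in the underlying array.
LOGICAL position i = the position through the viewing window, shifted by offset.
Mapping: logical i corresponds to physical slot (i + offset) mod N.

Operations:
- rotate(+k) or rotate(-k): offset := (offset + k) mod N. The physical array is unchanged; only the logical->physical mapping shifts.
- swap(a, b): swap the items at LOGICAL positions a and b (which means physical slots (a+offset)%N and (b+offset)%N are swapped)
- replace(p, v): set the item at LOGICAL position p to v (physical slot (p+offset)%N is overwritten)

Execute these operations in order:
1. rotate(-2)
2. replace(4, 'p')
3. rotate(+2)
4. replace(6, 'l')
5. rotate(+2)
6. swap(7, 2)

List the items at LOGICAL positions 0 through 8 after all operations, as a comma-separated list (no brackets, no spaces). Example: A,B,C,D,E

After op 1 (rotate(-2)): offset=7, physical=[A,B,C,D,E,F,G,H,I], logical=[H,I,A,B,C,D,E,F,G]
After op 2 (replace(4, 'p')): offset=7, physical=[A,B,p,D,E,F,G,H,I], logical=[H,I,A,B,p,D,E,F,G]
After op 3 (rotate(+2)): offset=0, physical=[A,B,p,D,E,F,G,H,I], logical=[A,B,p,D,E,F,G,H,I]
After op 4 (replace(6, 'l')): offset=0, physical=[A,B,p,D,E,F,l,H,I], logical=[A,B,p,D,E,F,l,H,I]
After op 5 (rotate(+2)): offset=2, physical=[A,B,p,D,E,F,l,H,I], logical=[p,D,E,F,l,H,I,A,B]
After op 6 (swap(7, 2)): offset=2, physical=[E,B,p,D,A,F,l,H,I], logical=[p,D,A,F,l,H,I,E,B]

Answer: p,D,A,F,l,H,I,E,B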